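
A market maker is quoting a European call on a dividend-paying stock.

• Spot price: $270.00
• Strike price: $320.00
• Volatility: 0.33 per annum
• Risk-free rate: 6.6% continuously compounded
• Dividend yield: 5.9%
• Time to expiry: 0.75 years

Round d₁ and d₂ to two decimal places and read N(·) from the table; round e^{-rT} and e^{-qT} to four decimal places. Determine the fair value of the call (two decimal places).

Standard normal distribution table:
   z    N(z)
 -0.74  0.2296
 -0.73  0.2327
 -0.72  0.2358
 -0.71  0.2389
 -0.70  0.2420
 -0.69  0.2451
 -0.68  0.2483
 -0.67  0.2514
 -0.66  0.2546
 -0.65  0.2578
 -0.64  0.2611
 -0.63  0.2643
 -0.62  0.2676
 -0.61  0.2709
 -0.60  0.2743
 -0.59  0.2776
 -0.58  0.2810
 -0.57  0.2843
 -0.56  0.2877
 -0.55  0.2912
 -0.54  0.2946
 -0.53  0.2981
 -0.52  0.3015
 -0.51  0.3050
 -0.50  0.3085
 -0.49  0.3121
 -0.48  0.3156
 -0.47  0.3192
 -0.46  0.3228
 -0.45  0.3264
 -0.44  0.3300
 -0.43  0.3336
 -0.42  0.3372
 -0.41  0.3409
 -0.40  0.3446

T = 0.75;  σ√T = 0.2858
d₁ = [ln(270/320) + (0.066 − 0.059 + 0.33²/2)·0.75] / 0.2858 = [-0.1699 + 0.0461] / 0.2858 = -0.4332 which rounds to -0.43
d₂ = d₁ − σ√T = -0.4332 − 0.2858 = -0.7190 which rounds to -0.72
e^(−qT) = e^(−0.059·0.75) = 0.9567;  e^(−rT) = e^(−0.066·0.75) = 0.9517
N(d₁) = N(-0.43) = 0.3336;  N(d₂) = N(-0.72) = 0.2358
C = 270·0.9567·0.3336 − 320·0.9517·0.2358 = 86.1719 − 71.8115 = 14.3604

$14.36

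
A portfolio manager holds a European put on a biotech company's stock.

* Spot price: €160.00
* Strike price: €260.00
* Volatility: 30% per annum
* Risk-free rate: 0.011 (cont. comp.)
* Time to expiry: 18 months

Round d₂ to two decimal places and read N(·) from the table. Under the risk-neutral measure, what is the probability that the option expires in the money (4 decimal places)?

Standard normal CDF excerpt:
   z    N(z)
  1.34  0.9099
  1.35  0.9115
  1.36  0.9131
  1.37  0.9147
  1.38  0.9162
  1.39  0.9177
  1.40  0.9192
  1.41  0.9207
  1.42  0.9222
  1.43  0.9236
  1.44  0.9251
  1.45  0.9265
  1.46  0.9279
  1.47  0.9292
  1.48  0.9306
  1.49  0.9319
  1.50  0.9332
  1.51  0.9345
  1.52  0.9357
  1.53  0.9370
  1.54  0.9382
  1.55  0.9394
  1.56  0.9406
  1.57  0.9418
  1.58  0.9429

0.9279

T = 1.5;  σ√T = 0.3674
ln(S/K) + (r + σ²/2)T = ln(160/260) + (0.011 + 0.3²/2)·1.5 = -0.4855 + 0.0840 = -0.4015
d₁ = -0.4015 / 0.3674 = -1.0928 → -1.09
d₂ = d₁ − σ√T = -1.0928 − 0.3674 = -1.4602 → -1.46
Risk-neutral Pr[S_T < K] = N(−d₂) = N(1.46) = 0.9279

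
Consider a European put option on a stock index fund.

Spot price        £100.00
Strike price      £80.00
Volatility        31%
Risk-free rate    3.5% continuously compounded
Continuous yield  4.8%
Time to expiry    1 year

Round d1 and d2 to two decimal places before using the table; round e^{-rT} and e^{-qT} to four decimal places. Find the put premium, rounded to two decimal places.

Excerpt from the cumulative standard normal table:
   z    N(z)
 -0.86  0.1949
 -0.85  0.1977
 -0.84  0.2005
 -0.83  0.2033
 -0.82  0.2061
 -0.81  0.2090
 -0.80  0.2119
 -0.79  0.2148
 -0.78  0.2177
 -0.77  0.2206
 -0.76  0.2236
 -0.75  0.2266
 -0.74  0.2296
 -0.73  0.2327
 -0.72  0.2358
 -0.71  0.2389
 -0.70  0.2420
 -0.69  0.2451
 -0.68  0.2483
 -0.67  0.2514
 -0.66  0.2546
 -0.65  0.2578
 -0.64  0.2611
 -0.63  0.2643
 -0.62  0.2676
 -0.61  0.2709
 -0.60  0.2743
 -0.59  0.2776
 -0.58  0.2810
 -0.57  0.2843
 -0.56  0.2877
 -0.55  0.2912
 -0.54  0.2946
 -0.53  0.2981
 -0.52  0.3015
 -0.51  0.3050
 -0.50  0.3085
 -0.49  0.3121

£3.91

T = 1;  σ√T = 0.3100
d₁ = [ln(100/80) + (0.035 − 0.048 + 0.31²/2)·1] / 0.3100 = [0.2231 + 0.0351] / 0.3100 = 0.8329 → 0.83
d₂ = d₁ − σ√T = 0.8329 − 0.3100 = 0.5229 → 0.52
e^(−qT) = e^(−0.048·1) = 0.9531;  e^(−rT) = e^(−0.035·1) = 0.9656
P = 80·0.9656·N(-0.52) − 100·0.9531·N(-0.83) = 80·0.9656·0.3015 − 100·0.9531·0.2033 = 23.2903 − 19.3765 = 3.9137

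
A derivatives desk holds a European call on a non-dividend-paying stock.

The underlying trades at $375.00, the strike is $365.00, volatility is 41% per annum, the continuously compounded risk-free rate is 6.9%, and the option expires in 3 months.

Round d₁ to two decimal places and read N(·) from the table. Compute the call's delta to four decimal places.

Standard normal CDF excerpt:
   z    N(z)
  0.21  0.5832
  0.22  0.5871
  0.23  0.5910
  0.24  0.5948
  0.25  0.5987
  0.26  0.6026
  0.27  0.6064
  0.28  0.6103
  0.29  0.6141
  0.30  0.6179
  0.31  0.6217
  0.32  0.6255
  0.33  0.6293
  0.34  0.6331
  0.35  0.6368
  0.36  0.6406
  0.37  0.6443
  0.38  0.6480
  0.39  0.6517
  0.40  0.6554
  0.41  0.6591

0.6255

T = 0.25;  σ√T = 0.2050
d₁ = [ln(375/365) + (0.069 + ½·0.41²)·0.25] / (σ√T) = (0.0270 + 0.0383) / 0.2050 = 0.3185 ≈ 0.32
N(d₁) = N(0.32) = 0.6255
Δ_call = N(d₁) = 0.6255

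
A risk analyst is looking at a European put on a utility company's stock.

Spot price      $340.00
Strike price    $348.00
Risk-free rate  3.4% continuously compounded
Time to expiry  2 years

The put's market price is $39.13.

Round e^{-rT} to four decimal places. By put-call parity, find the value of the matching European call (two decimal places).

e^(−rT) = e^(−0.034·2) = 0.9343
Put-call parity: C − P = S − K·e^(−rT) = 340 − 348·0.9343 = 340 − 325.1364 = 14.8636
C = P + (C − P) = 39.13 + (14.8636) = 53.9936

$53.99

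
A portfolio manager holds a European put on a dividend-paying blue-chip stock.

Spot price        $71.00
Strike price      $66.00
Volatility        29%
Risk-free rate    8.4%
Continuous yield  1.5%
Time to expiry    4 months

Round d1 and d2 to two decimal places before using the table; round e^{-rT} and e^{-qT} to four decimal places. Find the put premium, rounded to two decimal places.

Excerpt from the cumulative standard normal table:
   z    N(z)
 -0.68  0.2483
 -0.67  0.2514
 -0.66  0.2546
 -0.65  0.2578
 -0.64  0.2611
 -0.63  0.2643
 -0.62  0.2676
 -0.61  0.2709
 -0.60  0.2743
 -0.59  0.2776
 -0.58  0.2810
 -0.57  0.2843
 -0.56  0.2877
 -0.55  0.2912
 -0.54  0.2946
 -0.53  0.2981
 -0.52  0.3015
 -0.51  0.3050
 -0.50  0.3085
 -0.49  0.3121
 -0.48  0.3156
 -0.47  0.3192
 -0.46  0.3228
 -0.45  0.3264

$2.04

σ√T = 0.29·√0.3333 = 0.1674
d₁ = [ln(71/66) + (0.084 − 0.015 + 0.29²/2)·0.3333] / 0.1674 = [0.0730 + 0.0370] / 0.1674 = 0.6572 ≈ 0.66
d₂ = d₁ − σ√T = 0.6572 − 0.1674 = 0.4898 ≈ 0.49
exp(−qT) = exp(−0.015·0.3333) = 0.9950;  exp(−rT) = exp(−0.084·0.3333) = 0.9724
P = 66·0.9724·N(-0.49) − 71·0.9950·N(-0.66) = 66·0.9724·0.3121 − 71·0.9950·0.2546 = 20.0301 − 17.9862 = 2.0439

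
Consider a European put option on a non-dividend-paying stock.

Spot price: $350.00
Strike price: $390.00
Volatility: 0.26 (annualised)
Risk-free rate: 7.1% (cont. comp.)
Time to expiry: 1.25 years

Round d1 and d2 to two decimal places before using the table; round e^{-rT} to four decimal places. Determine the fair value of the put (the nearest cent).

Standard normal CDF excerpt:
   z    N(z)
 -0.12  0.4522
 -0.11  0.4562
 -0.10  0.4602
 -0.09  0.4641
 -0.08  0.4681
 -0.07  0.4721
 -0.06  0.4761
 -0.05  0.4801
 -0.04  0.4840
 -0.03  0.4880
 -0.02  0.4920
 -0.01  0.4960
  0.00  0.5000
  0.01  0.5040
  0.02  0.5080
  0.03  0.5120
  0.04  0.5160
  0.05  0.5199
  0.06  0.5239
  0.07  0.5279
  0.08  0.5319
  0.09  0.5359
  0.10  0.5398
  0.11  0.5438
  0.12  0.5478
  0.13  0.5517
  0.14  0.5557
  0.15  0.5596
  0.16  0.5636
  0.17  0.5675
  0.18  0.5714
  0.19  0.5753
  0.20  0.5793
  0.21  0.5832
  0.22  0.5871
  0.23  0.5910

σ√T = 0.26·√1.25 = 0.2907
d₁ = [ln(350/390) + (0.071 + 0.26²/2)·1.25] / 0.2907 = [-0.1082 + 0.1310] / 0.2907 = 0.0784 → 0.08
d₂ = d₁ − σ√T = 0.0784 − 0.2907 = -0.2123 → -0.21
exp(−rT) = exp(−0.071·1.25) = 0.9151
N(−d₂) = N(0.21) = 0.5832;  N(−d₁) = N(-0.08) = 0.4681
P = 390·0.9151·0.5832 − 350·0.4681 = 208.1377 − 163.8350 = 44.3027

$44.30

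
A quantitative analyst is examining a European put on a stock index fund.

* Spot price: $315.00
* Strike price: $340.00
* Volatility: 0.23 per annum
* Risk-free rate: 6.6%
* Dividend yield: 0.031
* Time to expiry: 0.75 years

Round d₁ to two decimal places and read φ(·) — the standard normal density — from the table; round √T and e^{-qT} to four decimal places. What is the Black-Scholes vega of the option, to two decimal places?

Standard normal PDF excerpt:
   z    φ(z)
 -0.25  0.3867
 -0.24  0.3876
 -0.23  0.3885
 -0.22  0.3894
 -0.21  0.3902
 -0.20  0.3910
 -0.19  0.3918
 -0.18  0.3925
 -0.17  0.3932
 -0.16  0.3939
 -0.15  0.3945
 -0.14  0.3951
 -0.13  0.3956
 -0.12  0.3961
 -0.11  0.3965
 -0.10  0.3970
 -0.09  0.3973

105.14

σ√T = 0.23·√0.75 = 0.1992
d₁ = [ln(315/340) + (0.066 − 0.031 + ½·0.23²)·0.75] / (σ√T) = (-0.0764 + 0.0461) / 0.1992 = -0.1520 ≈ -0.15
√T = √0.75 = 0.8660
φ(d₁) = φ(-0.15) = 0.3945
e^(−qT) = e^(−0.031·0.75) = 0.9770
vega = S·e^(−qT)·φ(d₁)·√T = 315·0.9770·0.3945·0.8660 = 105.1405
(The call has the same vega.)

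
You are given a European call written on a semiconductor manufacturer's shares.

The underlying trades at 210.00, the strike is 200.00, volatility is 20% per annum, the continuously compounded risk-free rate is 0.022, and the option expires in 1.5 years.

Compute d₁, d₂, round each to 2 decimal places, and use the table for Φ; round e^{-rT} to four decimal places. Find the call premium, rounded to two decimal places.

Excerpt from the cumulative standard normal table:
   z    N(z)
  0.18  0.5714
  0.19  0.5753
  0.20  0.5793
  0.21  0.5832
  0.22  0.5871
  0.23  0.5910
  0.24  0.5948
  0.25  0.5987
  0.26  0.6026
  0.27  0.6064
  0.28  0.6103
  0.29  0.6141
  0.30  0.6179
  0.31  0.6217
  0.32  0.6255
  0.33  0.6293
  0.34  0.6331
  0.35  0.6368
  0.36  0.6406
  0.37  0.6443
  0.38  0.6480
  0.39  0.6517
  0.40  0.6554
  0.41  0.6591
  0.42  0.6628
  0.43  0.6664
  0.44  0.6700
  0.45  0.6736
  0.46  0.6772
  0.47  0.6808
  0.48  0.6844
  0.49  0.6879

σ√T = 0.2·√1.5 = 0.2449
d₁ = [ln(210/200) + (0.022 + ½·0.2²)·1.5] / (σ√T) = (0.0488 + 0.0630) / 0.2449 = 0.4564 ≈ 0.46
d₂ = 0.4564 − 0.2449 = 0.2114 ≈ 0.21
e^(−rT) = e^(−0.022·1.5) = 0.9675
N(d₁) = N(0.46) = 0.6772;  N(d₂) = N(0.21) = 0.5832
C = 210·0.6772 − 200·0.9675·0.5832 = 142.2120 − 112.8492 = 29.3628

29.36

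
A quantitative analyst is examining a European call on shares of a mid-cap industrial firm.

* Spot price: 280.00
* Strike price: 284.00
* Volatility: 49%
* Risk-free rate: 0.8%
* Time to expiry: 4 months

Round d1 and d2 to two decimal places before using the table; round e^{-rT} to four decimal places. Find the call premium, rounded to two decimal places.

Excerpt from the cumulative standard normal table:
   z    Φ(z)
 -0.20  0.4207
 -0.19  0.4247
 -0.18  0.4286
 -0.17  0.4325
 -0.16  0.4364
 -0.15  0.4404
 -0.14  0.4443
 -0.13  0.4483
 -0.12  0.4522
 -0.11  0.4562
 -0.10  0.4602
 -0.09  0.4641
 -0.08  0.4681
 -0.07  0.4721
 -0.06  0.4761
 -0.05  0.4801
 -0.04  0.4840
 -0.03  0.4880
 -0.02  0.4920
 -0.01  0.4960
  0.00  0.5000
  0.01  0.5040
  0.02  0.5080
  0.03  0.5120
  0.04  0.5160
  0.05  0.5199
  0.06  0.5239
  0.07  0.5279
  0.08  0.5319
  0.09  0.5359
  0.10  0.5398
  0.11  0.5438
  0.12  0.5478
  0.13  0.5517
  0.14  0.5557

29.75

T = 0.3333;  σ√T = 0.2829
d₁ = [ln(280/284) + (0.008 + 0.49²/2)·0.3333] / 0.2829 = [-0.0142 + 0.0427] / 0.2829 = 0.1007 ≈ 0.10
d₂ = d₁ − σ√T = 0.1007 − 0.2829 = -0.1822 ≈ -0.18
exp(−rT) = exp(−0.008·0.3333) = 0.9973
C = 280·N(0.10) − 284·0.9973·N(-0.18) = 280·0.5398 − 284·0.9973·0.4286 = 151.1440 − 121.3937 = 29.7503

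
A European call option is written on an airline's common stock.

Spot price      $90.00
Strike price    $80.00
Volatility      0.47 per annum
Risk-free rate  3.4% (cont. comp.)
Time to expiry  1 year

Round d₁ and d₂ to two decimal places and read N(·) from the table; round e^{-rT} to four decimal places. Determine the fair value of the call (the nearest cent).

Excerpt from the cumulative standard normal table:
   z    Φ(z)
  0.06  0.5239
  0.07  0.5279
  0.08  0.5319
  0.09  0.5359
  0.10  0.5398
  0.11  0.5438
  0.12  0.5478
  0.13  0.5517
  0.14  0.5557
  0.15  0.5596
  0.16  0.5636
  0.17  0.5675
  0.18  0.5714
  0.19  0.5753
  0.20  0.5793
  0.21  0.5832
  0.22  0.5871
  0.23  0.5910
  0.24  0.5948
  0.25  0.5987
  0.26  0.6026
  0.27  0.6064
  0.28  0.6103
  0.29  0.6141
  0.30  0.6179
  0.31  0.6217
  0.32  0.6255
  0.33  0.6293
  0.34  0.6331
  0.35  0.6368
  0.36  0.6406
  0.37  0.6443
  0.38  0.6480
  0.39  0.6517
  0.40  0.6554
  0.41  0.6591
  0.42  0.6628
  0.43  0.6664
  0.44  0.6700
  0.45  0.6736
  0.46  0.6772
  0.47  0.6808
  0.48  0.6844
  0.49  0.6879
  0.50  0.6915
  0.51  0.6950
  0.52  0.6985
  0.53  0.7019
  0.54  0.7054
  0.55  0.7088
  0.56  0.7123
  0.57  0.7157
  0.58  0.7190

$22.67

T = 1;  σ√T = 0.4700
d₁ = [ln(90/80) + (0.034 + 0.47²/2)·1] / 0.4700 = [0.1178 + 0.1444] / 0.4700 = 0.5579 → 0.56
d₂ = d₁ − σ√T = 0.5579 − 0.4700 = 0.0879 → 0.09
exp(−rT) = exp(−0.034·1) = 0.9666
N(d₁) = N(0.56) = 0.7123;  N(d₂) = N(0.09) = 0.5359
C = 90·0.7123 − 80·0.9666·0.5359 = 64.1070 − 41.4401 = 22.6669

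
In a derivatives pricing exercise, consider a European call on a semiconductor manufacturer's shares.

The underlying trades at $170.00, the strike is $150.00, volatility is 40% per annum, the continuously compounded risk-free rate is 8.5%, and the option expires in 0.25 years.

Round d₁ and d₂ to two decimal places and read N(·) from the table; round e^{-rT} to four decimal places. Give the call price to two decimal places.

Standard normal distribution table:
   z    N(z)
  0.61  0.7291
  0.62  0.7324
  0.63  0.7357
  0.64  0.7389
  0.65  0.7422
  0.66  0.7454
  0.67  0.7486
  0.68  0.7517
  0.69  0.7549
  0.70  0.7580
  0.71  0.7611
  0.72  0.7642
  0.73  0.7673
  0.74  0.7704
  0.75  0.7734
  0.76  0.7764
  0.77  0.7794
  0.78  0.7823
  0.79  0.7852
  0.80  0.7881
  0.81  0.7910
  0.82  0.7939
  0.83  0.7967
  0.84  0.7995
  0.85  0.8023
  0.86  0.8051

$27.40

T = 0.25;  σ√T = 0.2000
ln(S/K) + (r + σ²/2)T = ln(170/150) + (0.085 + 0.4²/2)·0.25 = 0.1252 + 0.0413 = 0.1664
d₁ = 0.1664 / 0.2000 = 0.8321 which rounds to 0.83
d₂ = d₁ − σ√T = 0.8321 − 0.2000 = 0.6321 which rounds to 0.63
exp(−rT) = exp(−0.085·0.25) = 0.9790
C = 170·N(0.83) − 150·0.9790·N(0.63) = 170·0.7967 − 150·0.9790·0.7357 = 135.4390 − 108.0375 = 27.4015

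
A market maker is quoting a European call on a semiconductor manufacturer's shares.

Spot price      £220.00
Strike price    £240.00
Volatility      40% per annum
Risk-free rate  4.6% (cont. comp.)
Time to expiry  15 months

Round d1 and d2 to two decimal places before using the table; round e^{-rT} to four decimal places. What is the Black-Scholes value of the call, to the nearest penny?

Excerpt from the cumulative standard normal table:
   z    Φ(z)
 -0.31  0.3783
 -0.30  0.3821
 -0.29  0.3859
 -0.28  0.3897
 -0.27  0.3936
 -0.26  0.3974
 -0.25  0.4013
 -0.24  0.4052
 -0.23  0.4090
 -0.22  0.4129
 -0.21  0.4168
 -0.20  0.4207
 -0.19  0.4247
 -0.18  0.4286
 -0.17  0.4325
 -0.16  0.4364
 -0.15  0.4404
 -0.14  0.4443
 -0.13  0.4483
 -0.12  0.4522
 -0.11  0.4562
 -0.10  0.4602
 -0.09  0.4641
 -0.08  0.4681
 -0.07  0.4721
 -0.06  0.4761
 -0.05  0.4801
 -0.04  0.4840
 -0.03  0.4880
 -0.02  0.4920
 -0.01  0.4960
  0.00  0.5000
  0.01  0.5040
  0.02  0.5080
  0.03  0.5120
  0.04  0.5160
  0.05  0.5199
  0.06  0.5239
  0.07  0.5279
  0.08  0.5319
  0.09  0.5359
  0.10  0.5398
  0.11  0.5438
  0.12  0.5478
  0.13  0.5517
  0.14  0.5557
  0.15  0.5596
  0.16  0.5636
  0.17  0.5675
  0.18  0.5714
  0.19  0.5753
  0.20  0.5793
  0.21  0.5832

£36.55

σ√T = 0.4 × 1.1180 = 0.4472
ln(S/K) + (r + σ²/2)T = ln(220/240) + (0.046 + 0.4²/2)·1.25 = -0.0870 + 0.1575 = 0.0705
d₁ = 0.0705 / 0.4472 = 0.1576 which rounds to 0.16
d₂ = d₁ − σ√T = 0.1576 − 0.4472 = -0.2896 which rounds to -0.29
exp(−rT) = exp(−0.046·1.25) = 0.9441
N(d₁) = N(0.16) = 0.5636;  N(d₂) = N(-0.29) = 0.3859
C = 220·0.5636 − 240·0.9441·0.3859 = 123.9920 − 87.4388 = 36.5532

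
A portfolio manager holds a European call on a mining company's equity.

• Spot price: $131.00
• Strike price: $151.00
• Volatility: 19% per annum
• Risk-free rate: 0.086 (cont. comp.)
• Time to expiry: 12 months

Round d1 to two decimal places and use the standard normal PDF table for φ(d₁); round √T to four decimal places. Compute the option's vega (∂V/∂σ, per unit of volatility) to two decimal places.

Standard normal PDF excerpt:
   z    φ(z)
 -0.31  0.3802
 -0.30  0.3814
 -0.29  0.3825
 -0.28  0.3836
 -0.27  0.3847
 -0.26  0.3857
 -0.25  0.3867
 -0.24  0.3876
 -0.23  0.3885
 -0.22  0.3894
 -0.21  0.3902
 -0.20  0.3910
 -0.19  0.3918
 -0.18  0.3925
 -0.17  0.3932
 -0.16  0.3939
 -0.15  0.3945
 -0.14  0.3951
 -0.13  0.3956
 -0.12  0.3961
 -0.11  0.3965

51.22

σ√T = 0.19 × 1.0000 = 0.1900
ln(S/K) + (r + σ²/2)T = ln(131/151) + (0.086 + 0.19²/2)·1 = -0.1421 + 0.1040 = -0.0380
d₁ = -0.0380 / 0.1900 = -0.2002 ≈ -0.20
√T = √1 = 1.0000
φ(d₁) = φ(-0.20) = 0.3910
vega = S·φ(d₁)·√T = 131·0.3910·1.0000 = 51.2210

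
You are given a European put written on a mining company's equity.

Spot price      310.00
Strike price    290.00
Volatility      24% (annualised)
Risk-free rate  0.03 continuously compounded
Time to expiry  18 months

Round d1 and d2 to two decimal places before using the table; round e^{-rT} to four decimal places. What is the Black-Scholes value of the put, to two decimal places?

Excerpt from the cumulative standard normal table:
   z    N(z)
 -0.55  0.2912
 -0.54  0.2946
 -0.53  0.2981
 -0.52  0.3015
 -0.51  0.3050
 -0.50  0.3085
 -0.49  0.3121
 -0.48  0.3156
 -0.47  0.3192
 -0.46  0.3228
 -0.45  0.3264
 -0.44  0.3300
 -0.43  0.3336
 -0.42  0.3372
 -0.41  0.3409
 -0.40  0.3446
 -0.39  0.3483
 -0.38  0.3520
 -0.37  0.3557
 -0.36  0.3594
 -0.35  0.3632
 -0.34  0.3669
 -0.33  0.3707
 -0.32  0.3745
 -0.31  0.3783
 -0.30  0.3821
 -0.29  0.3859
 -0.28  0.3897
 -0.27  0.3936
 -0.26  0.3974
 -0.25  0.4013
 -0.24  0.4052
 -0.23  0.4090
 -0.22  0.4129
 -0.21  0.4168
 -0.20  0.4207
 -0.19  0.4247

T = 1.5;  σ√T = 0.2939
d₁ = [ln(310/290) + (0.03 + 0.24²/2)·1.5] / 0.2939 = [0.0667 + 0.0882] / 0.2939 = 0.5270 which rounds to 0.53
d₂ = d₁ − σ√T = 0.5270 − 0.2939 = 0.2330 which rounds to 0.23
exp(−rT) = exp(−0.03·1.5) = 0.9560
P = 290·0.9560·N(-0.23) − 310·N(-0.53) = 290·0.9560·0.4090 − 310·0.2981 = 113.3912 − 92.4110 = 20.9802

20.98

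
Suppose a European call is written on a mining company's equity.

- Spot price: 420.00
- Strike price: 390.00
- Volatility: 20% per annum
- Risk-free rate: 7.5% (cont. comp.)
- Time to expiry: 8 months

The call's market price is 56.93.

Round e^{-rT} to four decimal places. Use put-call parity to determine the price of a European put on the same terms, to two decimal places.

exp(−rT) = exp(−0.075·0.6667) = 0.9512
Put-call parity: C − P = S − K·e^(−rT) = 420 − 390·0.9512 = 420 − 370.9680 = 49.0320
P = C − (C − P) = 56.93 − (49.0320) = 7.8980

7.90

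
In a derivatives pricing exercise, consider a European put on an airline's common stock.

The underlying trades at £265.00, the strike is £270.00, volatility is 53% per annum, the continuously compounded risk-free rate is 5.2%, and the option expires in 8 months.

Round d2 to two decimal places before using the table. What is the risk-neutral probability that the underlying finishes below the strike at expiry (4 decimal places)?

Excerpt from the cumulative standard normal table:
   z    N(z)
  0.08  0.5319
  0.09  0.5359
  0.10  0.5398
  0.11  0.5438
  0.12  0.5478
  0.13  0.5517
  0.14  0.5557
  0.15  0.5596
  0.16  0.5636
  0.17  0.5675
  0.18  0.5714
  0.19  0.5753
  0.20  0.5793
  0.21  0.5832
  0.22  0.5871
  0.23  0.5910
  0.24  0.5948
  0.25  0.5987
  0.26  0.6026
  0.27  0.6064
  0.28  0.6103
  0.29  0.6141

0.5714

σ√T = 0.53 × 0.8165 = 0.4327
d₁ = [ln(265/270) + (0.052 + ½·0.53²)·0.6667] / (σ√T) = (-0.0187 + 0.1283) / 0.4327 = 0.2533 → 0.25
d₂ = 0.2533 − 0.4327 = -0.1795 → -0.18
Pr(exercise) under Q = N(−d₂) = N(0.18) = 0.5714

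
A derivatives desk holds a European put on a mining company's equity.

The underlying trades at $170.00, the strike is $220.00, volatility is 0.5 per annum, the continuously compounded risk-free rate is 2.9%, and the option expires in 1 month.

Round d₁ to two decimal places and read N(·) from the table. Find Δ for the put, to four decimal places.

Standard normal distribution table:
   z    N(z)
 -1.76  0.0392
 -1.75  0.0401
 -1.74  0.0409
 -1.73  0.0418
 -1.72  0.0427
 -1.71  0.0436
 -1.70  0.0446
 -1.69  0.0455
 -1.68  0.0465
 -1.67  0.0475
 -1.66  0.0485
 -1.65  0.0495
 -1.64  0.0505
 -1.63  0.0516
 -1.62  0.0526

-0.9554

σ√T = 0.5·√0.08333 = 0.1443
d₁ = [ln(170/220) + (0.029 + ½·0.5²)·0.08333] / (σ√T) = (-0.2578 + 0.0128) / 0.1443 = -1.6974 which rounds to -1.70
N(d₁) = N(-1.70) = 0.0446
Δ_put = N(d₁) − 1 = 0.0446 − 1 = -0.9554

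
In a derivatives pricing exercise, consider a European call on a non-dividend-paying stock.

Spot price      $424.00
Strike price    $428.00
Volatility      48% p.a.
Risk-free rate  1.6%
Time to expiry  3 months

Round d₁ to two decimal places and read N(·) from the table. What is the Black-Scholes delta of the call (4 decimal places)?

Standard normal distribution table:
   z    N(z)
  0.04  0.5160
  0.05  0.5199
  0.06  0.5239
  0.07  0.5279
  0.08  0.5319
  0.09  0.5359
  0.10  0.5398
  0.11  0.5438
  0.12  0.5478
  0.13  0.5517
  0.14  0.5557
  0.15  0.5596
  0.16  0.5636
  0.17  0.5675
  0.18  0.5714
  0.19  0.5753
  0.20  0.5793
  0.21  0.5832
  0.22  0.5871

0.5398

σ√T = 0.48 × 0.5000 = 0.2400
d₁ = [ln(424/428) + (0.016 + 0.48²/2)·0.25] / 0.2400 = [-0.0094 + 0.0328] / 0.2400 = 0.0975 ⇒ 0.10
N(d₁) = N(0.10) = 0.5398
Δ_call = N(d₁) = 0.5398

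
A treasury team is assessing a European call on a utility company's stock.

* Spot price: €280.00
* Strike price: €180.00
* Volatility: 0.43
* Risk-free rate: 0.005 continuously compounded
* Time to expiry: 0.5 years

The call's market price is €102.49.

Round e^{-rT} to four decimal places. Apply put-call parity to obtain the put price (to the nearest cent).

€2.04

e^(−rT) = e^(−0.005·0.5) = 0.9975
Put-call parity: C − P = S − K·e^(−rT) = 280 − 180·0.9975 = 280 − 179.5500 = 100.4500
P = C − (C − P) = 102.49 − (100.4500) = 2.0400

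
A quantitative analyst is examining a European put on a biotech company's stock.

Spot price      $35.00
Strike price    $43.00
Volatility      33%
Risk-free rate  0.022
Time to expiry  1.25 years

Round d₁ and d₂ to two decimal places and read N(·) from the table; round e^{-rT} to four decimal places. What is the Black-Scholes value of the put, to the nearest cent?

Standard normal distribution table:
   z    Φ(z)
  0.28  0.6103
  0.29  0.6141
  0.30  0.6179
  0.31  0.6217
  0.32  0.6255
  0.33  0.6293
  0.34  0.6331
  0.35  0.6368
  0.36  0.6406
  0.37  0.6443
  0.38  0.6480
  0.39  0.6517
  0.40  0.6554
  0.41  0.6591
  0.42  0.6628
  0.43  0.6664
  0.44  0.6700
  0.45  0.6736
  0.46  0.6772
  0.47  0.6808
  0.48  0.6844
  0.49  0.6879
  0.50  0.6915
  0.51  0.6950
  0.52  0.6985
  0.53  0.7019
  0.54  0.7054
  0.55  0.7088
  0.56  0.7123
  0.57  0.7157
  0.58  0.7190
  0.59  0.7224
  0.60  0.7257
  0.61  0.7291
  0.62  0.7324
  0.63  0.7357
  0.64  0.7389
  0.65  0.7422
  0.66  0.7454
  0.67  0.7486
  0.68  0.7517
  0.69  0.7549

σ√T = 0.33·√1.25 = 0.3690
d₁ = [ln(35/43) + (0.022 + 0.33²/2)·1.25] / 0.3690 = [-0.2059 + 0.0956] / 0.3690 = -0.2989 which rounds to -0.30
d₂ = d₁ − σ√T = -0.2989 − 0.3690 = -0.6679 which rounds to -0.67
e^(−rT) = e^(−0.022·1.25) = 0.9729
N(−d₂) = N(0.67) = 0.7486;  N(−d₁) = N(0.30) = 0.6179
P = 43·0.9729·0.7486 − 35·0.6179 = 31.3175 − 21.6265 = 9.6910

$9.69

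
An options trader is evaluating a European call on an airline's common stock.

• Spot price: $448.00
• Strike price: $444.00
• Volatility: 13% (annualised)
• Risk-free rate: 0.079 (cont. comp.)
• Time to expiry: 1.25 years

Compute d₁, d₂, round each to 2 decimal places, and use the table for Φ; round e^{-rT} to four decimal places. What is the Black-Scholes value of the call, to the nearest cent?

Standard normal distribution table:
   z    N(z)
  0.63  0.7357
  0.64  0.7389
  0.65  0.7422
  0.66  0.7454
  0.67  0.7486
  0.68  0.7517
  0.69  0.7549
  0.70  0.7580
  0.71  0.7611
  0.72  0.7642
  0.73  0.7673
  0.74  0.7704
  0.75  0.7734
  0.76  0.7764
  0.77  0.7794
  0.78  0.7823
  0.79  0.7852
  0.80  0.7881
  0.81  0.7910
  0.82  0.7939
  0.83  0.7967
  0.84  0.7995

$53.23

σ√T = 0.13·√1.25 = 0.1453
d₁ = [ln(448/444) + (0.079 + 0.13²/2)·1.25] / 0.1453 = [0.0090 + 0.1093] / 0.1453 = 0.8138 ≈ 0.81
d₂ = d₁ − σ√T = 0.8138 − 0.1453 = 0.6685 ≈ 0.67
e^(−rT) = e^(−0.079·1.25) = 0.9060
N(d₁) = N(0.81) = 0.7910;  N(d₂) = N(0.67) = 0.7486
C = 448·0.7910 − 444·0.9060·0.7486 = 354.3680 − 301.1348 = 53.2332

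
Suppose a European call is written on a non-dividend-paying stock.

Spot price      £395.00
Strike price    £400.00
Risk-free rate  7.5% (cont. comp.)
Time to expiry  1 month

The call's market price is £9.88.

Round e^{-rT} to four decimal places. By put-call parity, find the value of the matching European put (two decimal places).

£12.40

e^(−rT) = e^(−0.075·0.08333) = 0.9938
Put-call parity: C − P = S − K·e^(−rT) = 395 − 400·0.9938 = 395 − 397.5200 = -2.5200
P = C − (C − P) = 9.88 − (-2.5200) = 12.4000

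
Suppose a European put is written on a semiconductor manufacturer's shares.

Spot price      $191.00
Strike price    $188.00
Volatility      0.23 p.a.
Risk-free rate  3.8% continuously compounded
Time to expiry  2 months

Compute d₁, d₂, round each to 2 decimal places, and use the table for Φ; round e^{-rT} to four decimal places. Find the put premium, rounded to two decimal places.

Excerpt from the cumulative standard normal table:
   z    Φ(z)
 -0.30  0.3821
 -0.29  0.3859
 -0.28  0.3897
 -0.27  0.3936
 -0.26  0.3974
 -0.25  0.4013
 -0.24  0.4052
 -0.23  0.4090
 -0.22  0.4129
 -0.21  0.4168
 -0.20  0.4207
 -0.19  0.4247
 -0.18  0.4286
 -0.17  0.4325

$4.91

σ√T = 0.23·√0.1667 = 0.0939
ln(S/K) + (r + σ²/2)T = ln(191/188) + (0.038 + 0.23²/2)·0.1667 = 0.0158 + 0.0107 = 0.0266
d₁ = 0.0266 / 0.0939 = 0.2830 ≈ 0.28
d₂ = d₁ − σ√T = 0.2830 − 0.0939 = 0.1891 ≈ 0.19
e^(−rT) = e^(−0.038·0.1667) = 0.9937
P = 188·0.9937·N(-0.19) − 191·N(-0.28) = 188·0.9937·0.4247 − 191·0.3897 = 79.3406 − 74.4327 = 4.9079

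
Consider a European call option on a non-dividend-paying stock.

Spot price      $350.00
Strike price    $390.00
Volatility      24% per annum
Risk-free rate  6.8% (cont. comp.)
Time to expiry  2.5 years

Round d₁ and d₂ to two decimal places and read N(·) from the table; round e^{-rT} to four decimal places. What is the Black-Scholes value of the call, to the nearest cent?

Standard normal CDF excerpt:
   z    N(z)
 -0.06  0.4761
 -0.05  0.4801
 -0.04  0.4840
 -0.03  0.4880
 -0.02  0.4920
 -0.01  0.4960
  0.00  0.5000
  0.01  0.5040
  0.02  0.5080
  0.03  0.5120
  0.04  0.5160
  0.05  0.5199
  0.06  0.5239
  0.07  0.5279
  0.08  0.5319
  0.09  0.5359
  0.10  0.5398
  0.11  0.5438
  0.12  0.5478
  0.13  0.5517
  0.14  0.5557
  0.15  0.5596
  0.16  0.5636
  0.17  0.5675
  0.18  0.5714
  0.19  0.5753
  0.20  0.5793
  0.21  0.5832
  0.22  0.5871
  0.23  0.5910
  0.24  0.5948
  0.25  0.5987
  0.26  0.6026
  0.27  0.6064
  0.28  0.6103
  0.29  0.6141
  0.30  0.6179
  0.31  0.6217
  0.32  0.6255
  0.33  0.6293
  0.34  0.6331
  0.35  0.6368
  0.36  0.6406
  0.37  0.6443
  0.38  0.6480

$62.31

σ√T = 0.24 × 1.5811 = 0.3795
ln(S/K) + (r + σ²/2)T = ln(350/390) + (0.068 + 0.24²/2)·2.5 = -0.1082 + 0.2420 = 0.1338
d₁ = 0.1338 / 0.3795 = 0.3526 ≈ 0.35
d₂ = d₁ − σ√T = 0.3526 − 0.3795 = -0.0269 ≈ -0.03
exp(−rT) = exp(−0.068·2.5) = 0.8437
N(d₁) = N(0.35) = 0.6368;  N(d₂) = N(-0.03) = 0.4880
C = 350·0.6368 − 390·0.8437·0.4880 = 222.8800 − 160.5730 = 62.3070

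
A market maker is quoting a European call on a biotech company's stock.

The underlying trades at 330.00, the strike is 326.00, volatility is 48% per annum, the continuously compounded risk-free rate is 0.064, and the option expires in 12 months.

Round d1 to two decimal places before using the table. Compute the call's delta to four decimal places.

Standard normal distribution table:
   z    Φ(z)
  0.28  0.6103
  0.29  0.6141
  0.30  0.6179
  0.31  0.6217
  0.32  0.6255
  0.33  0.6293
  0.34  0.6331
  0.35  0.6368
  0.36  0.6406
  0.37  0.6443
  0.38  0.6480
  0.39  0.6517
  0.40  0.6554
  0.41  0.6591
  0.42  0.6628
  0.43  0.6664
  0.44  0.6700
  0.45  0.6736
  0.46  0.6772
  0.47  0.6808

σ√T = 0.48 × 1.0000 = 0.4800
d₁ = [ln(330/326) + (0.064 + ½·0.48²)·1] / (σ√T) = (0.0122 + 0.1792) / 0.4800 = 0.3987 ⇒ 0.40
N(d₁) = N(0.40) = 0.6554
Δ_call = N(d₁) = 0.6554

0.6554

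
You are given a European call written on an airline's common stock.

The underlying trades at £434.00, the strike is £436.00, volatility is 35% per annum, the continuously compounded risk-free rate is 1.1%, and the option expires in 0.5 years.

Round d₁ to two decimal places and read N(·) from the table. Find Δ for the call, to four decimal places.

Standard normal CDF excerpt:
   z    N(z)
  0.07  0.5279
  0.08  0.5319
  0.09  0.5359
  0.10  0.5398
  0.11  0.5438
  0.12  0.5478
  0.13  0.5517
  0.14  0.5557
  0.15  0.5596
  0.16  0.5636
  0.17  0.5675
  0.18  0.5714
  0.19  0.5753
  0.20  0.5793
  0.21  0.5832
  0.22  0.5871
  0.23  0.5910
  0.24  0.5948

σ√T = 0.35·√0.5 = 0.2475
d₁ = [ln(434/436) + (0.011 + 0.35²/2)·0.5] / 0.2475 = [-0.0046 + 0.0361] / 0.2475 = 0.1274 which rounds to 0.13
N(d₁) = N(0.13) = 0.5517
Δ_call = N(d₁) = 0.5517

0.5517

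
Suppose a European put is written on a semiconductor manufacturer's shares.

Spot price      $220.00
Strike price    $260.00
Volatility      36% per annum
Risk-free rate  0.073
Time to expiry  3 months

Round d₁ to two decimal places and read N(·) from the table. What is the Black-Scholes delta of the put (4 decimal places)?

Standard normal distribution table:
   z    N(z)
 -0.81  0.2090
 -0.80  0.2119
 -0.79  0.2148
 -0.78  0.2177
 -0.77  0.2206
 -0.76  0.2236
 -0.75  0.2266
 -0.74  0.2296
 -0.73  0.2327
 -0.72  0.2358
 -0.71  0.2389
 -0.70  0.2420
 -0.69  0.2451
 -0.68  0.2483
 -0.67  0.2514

σ√T = 0.36 × 0.5000 = 0.1800
d₁ = [ln(220/260) + (0.073 + ½·0.36²)·0.25] / (σ√T) = (-0.1671 + 0.0344) / 0.1800 = -0.7367 ≈ -0.74
N(d₁) = N(-0.74) = 0.2296
Δ_put = N(d₁) − 1 = 0.2296 − 1 = -0.7704

-0.7704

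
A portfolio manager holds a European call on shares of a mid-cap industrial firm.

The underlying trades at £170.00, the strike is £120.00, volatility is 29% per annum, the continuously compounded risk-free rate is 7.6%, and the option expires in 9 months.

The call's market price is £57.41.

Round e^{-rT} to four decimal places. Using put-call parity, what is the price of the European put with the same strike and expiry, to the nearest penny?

£0.76

exp(−rT) = exp(−0.076·0.75) = 0.9446
Put-call parity: C − P = S − K·e^(−rT) = 170 − 120·0.9446 = 170 − 113.3520 = 56.6480
P = C − (C − P) = 57.41 − (56.6480) = 0.7620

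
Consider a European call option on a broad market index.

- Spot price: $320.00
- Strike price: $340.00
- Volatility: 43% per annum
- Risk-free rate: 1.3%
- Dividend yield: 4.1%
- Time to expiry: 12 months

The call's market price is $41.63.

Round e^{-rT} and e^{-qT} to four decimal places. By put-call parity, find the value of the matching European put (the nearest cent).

$70.11

exp(−qT) = exp(−0.041·1) = 0.9598;  exp(−rT) = exp(−0.013·1) = 0.9871
Put-call parity: C − P = S·e^(−qT) − K·e^(−rT) = 320·0.9598 − 340·0.9871 = 307.1360 − 335.6140 = -28.4780
P = C − (C − P) = 41.63 − (-28.4780) = 70.1080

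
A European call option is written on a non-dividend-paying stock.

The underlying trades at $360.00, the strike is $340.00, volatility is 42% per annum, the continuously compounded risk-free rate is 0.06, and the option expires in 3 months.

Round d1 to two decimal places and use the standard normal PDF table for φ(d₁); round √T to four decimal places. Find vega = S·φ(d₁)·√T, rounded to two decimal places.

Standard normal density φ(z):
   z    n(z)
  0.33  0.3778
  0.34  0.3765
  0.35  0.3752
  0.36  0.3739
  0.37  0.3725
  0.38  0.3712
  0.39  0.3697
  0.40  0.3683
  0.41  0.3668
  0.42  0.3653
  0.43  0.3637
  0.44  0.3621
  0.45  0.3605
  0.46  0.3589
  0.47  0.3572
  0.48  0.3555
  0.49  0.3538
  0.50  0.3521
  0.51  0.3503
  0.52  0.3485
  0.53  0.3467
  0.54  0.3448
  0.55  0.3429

T = 0.25;  σ√T = 0.2100
ln(S/K) + (r + σ²/2)T = ln(360/340) + (0.06 + 0.42²/2)·0.25 = 0.0572 + 0.0370 = 0.0942
d₁ = 0.0942 / 0.2100 = 0.4486 → 0.45
√T = √0.25 = 0.5000
φ(d₁) = φ(0.45) = 0.3605
vega = S·φ(d₁)·√T = 360·0.3605·0.5000 = 64.8900
(Call and put vega coincide under Black-Scholes.)

64.89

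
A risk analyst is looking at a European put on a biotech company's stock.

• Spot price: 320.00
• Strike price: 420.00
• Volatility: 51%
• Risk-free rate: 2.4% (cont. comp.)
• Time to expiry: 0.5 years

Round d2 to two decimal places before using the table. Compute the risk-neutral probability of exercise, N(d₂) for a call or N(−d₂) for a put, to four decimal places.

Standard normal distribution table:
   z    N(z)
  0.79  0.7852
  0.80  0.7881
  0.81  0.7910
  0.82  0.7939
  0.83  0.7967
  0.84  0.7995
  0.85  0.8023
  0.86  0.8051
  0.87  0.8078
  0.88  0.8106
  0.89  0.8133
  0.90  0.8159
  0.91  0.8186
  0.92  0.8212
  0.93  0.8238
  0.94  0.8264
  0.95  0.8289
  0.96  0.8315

0.8159

T = 0.5;  σ√T = 0.3606
d₁ = [ln(320/420) + (0.024 + 0.51²/2)·0.5] / 0.3606 = [-0.2719 + 0.0770] / 0.3606 = -0.5405 which rounds to -0.54
d₂ = d₁ − σ√T = -0.5405 − 0.3606 = -0.9011 which rounds to -0.90
Risk-neutral Pr[S_T < K] = N(−d₂) = N(0.90) = 0.8159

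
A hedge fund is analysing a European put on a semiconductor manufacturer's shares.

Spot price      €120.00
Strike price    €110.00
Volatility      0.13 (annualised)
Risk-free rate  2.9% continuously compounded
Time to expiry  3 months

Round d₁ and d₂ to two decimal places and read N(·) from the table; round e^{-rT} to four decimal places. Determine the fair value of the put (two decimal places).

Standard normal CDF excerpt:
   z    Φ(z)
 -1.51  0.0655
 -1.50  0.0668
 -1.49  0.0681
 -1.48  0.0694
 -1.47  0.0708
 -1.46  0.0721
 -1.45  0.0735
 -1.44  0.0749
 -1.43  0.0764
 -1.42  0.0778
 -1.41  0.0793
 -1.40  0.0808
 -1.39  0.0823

€0.17

T = 0.25;  σ√T = 0.0650
d₁ = [ln(120/110) + (0.029 + 0.13²/2)·0.25] / 0.0650 = [0.0870 + 0.0094] / 0.0650 = 1.4827 ≈ 1.48
d₂ = d₁ − σ√T = 1.4827 − 0.0650 = 1.4177 ≈ 1.42
exp(−rT) = exp(−0.029·0.25) = 0.9928
P = 110·0.9928·N(-1.42) − 120·N(-1.48) = 110·0.9928·0.0778 − 120·0.0694 = 8.4964 − 8.3280 = 0.1684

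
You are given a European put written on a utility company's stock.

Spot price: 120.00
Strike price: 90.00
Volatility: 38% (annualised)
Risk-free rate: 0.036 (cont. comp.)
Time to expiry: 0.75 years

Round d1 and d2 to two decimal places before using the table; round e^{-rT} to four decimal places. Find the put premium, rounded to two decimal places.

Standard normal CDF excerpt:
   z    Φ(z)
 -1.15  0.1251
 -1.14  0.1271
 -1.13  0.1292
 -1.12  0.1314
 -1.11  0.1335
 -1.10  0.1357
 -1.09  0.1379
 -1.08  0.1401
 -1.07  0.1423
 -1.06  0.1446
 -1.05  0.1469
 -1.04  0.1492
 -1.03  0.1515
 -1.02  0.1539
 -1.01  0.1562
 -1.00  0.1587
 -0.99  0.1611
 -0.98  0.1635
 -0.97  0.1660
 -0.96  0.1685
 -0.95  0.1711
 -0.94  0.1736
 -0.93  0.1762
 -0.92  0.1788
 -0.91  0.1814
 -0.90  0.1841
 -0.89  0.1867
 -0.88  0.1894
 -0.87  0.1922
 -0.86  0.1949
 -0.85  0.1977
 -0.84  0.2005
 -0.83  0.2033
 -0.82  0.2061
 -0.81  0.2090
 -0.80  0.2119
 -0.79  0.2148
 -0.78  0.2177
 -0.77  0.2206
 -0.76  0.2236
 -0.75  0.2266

T = 0.75;  σ√T = 0.3291
d₁ = [ln(120/90) + (0.036 + ½·0.38²)·0.75] / (σ√T) = (0.2877 + 0.0811) / 0.3291 = 1.1208 which rounds to 1.12
d₂ = 1.1208 − 0.3291 = 0.7917 which rounds to 0.79
exp(−rT) = exp(−0.036·0.75) = 0.9734
P = 90·0.9734·N(-0.79) − 120·N(-1.12) = 90·0.9734·0.2148 − 120·0.1314 = 18.8178 − 15.7680 = 3.0498

3.05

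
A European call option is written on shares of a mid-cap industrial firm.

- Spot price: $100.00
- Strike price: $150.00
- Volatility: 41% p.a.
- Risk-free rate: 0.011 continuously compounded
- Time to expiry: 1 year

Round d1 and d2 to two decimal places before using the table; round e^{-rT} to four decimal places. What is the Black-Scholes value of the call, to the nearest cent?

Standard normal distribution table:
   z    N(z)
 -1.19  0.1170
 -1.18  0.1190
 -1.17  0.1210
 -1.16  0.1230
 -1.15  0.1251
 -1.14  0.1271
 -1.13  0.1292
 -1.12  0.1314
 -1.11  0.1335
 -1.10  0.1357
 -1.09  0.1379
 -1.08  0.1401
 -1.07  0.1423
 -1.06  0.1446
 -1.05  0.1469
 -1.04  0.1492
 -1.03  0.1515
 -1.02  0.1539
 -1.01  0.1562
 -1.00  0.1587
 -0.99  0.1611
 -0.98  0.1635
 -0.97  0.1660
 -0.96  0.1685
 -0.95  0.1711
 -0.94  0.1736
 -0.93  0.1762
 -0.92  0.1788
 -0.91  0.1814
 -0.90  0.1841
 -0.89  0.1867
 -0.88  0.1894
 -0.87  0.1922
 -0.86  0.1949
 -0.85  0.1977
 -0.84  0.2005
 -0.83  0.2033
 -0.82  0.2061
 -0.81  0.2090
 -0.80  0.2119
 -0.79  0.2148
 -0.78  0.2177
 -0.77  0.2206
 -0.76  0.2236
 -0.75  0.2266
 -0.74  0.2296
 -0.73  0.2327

σ√T = 0.41·√1 = 0.4100
d₁ = [ln(100/150) + (0.011 + ½·0.41²)·1] / (σ√T) = (-0.4055 + 0.0950) / 0.4100 = -0.7571 → -0.76
d₂ = -0.7571 − 0.4100 = -1.1671 → -1.17
exp(−rT) = exp(−0.011·1) = 0.9891
N(d₁) = N(-0.76) = 0.2236;  N(d₂) = N(-1.17) = 0.1210
C = 100·0.2236 − 150·0.9891·0.1210 = 22.3600 − 17.9522 = 4.4078

$4.41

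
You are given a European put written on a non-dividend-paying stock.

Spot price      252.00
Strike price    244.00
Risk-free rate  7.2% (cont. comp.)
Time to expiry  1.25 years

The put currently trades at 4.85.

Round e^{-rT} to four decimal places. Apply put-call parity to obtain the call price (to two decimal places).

33.86

exp(−rT) = exp(−0.072·1.25) = 0.9139
Put-call parity: C − P = S − K·e^(−rT) = 252 − 244·0.9139 = 252 − 222.9916 = 29.0084
C = P + (C − P) = 4.85 + (29.0084) = 33.8584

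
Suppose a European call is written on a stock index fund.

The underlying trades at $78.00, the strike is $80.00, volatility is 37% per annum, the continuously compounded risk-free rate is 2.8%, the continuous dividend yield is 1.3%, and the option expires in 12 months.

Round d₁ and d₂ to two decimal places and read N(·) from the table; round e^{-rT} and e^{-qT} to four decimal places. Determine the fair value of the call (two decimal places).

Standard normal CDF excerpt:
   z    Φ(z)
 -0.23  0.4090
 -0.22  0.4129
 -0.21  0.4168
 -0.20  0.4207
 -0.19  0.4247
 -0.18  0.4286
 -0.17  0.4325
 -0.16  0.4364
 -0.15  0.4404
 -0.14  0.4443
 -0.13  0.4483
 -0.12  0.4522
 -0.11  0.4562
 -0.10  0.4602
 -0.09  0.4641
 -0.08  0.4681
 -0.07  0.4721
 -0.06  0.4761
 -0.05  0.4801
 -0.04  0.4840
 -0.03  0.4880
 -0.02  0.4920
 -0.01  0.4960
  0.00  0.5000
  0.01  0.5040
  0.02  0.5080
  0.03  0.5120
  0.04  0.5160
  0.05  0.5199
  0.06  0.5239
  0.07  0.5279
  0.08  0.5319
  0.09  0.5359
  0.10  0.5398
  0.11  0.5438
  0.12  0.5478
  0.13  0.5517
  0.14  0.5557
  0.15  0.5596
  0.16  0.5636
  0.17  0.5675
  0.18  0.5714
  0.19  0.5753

σ√T = 0.37·√1 = 0.3700
d₁ = [ln(78/80) + (0.028 − 0.013 + 0.37²/2)·1] / 0.3700 = [-0.0253 + 0.0834] / 0.3700 = 0.1571 → 0.16
d₂ = d₁ − σ√T = 0.1571 − 0.3700 = -0.2129 → -0.21
exp(−qT) = exp(−0.013·1) = 0.9871;  exp(−rT) = exp(−0.028·1) = 0.9724
N(d₁) = N(0.16) = 0.5636;  N(d₂) = N(-0.21) = 0.4168
C = 78·0.9871·0.5636 − 80·0.9724·0.4168 = 43.3937 − 32.4237 = 10.9700

$10.97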